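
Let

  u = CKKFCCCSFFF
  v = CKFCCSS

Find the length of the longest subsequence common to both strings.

Let dp[i][j] be the LCS length of the first i characters of u and the first j characters of v. dp[i][j] = dp[i-1][j-1]+1 when the i-th and j-th characters match, else max(dp[i-1][j], dp[i][j-1]).
    ·  C  K  F  C  C  S  S
 ·  0  0  0  0  0  0  0  0
 C  0  1  1  1  1  1  1  1
 K  0  1  2  2  2  2  2  2
 K  0  1  2  2  2  2  2  2
 F  0  1  2  3  3  3  3  3
 C  0  1  2  3  4  4  4  4
 C  0  1  2  3  4  5  5  5
 C  0  1  2  3  4  5  5  5
 S  0  1  2  3  4  5  6  6
 F  0  1  2  3  4  5  6  6
 F  0  1  2  3  4  5  6  6
 F  0  1  2  3  4  5  6  6
dp[11][7] = 6. One LCS (by backtracking along matches): CKFCCS.

6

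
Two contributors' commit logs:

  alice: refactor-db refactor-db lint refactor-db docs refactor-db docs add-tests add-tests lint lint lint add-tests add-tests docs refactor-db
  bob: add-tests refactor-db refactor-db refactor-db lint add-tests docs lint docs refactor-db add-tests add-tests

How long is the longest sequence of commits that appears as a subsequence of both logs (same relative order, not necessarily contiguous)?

Match refactor-db at alice[1]=bob[3], refactor-db at alice[2]=bob[4], lint at alice[3]=bob[8], docs at alice[5]=bob[9], refactor-db at alice[6]=bob[10], add-tests at alice[13]=bob[11], add-tests at alice[14]=bob[12] — 7 commits in the same relative order in both. dp[16][12] = 7 confirms this is the maximum.

7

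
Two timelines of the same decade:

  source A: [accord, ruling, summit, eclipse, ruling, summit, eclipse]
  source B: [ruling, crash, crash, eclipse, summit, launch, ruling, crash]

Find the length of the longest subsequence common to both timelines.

One common subsequence of length 3: ruling at source A[2]=source B[1]; then summit at source A[3]=source B[5]; then ruling at source A[5]=source B[7]. Since dp[7][8] = 3, nothing longer is possible.

3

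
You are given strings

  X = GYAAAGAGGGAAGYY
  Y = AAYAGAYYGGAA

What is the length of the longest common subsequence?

9

Taking A [3,1], A [4,2], A [5,4], G [6,5], A [7,6], G [9,9], G [10,10], A [11,11], A [12,12] gives a common subsequence of length 9, and the DP table's final entry dp[15][12] is also 9, so no common subsequence is longer.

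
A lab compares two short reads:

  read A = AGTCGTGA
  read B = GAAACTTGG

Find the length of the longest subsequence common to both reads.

Let dp[i][j] be the LCS length of the first i bases of read A and the first j bases of read B. dp[i][j] = dp[i-1][j-1]+1 when the i-th and j-th bases match, else max(dp[i-1][j], dp[i][j-1]).
    ·  G  A  A  A  C  T  T  G  G
 ·  0  0  0  0  0  0  0  0  0  0
 A  0  0  1  1  1  1  1  1  1  1
 G  0  1  1  1  1  1  1  1  2  2
 T  0  1  1  1  1  1  2  2  2  2
 C  0  1  1  1  1  2  2  2  2  2
 G  0  1  1  1  1  2  2  2  3  3
 T  0  1  1  1  1  2  3  3  3  3
 G  0  1  1  1  1  2  3  3  4  4
 A  0  1  2  2  2  2  3  3  4  4
dp[8][9] = 4. One LCS (by backtracking along matches): ATGG.

4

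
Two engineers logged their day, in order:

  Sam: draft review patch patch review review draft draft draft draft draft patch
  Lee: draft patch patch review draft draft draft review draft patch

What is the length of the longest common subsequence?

One common subsequence of length 9: draft [1,1], patch [3,2], patch [4,3], review [6,4], draft [7,5], draft [8,6], draft [9,7], draft [11,9], patch [12,10], and the DP table's final entry dp[12][10] is also 9, so no common subsequence is longer.

9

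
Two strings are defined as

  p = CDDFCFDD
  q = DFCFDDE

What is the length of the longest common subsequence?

Let dp[i][j] be the LCS length of the first i characters of p and the first j characters of q. dp[i][j] = dp[i-1][j-1]+1 when the i-th and j-th characters match, else max(dp[i-1][j], dp[i][j-1]).
    ·  D  F  C  F  D  D  E
 ·  0  0  0  0  0  0  0  0
 C  0  0  0  1  1  1  1  1
 D  0  1  1  1  1  2  2  2
 D  0  1  1  1  1  2  3  3
 F  0  1  2  2  2  2  3  3
 C  0  1  2  3  3  3  3  3
 F  0  1  2  3  4  4  4  4
 D  0  1  2  3  4  5  5  5
 D  0  1  2  3  4  5  6  6
dp[8][7] = 6. One LCS (by backtracking along matches): DFCFDD.

6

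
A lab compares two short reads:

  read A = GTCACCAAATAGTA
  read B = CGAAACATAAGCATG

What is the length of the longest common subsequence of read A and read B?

9

Match G at read A[1]=read B[2], A at read A[4]=read B[3], A at read A[7]=read B[4], A at read A[8]=read B[5], A at read A[9]=read B[7], T at read A[10]=read B[8], A at read A[11]=read B[10], G at read A[12]=read B[11], T at read A[13]=read B[14] — 9 bases in the same relative order in both, and the DP table's final entry dp[14][15] is also 9, so no common subsequence is longer.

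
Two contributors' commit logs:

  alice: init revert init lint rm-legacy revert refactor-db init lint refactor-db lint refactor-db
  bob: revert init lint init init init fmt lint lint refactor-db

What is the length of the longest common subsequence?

Taking revert [2,1] → init [3,2] → lint [4,3] → init [8,6] → lint [9,8] → lint [11,9] → refactor-db [12,10] gives a common subsequence of length 7. Since dp[12][10] = 7, nothing longer is possible.

7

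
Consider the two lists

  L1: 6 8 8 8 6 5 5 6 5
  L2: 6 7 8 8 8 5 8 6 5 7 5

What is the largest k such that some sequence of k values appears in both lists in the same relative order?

Let dp[i][j] be the LCS length of the first i values of L1 and the first j values of L2. dp[i][j] = dp[i-1][j-1]+1 when the i-th and j-th values match, else max(dp[i-1][j], dp[i][j-1]).
    ·  6  7  8  8  8  5  8  6  5  7  5
 ·  0  0  0  0  0  0  0  0  0  0  0  0
 6  0  1  1  1  1  1  1  1  1  1  1  1
 8  0  1  1  2  2  2  2  2  2  2  2  2
 8  0  1  1  2  3  3  3  3  3  3  3  3
 8  0  1  1  2  3  4  4  4  4  4  4  4
 6  0  1  1  2  3  4  4  4  5  5  5  5
 5  0  1  1  2  3  4  5  5  5  6  6  6
 5  0  1  1  2  3  4  5  5  5  6  6  7
 6  0  1  1  2  3  4  5  5  6  6  6  7
 5  0  1  1  2  3  4  5  5  6  7  7  7
dp[9][11] = 7. One LCS (by backtracking along matches): 6, 8, 8, 8, 6, 5, 5.

7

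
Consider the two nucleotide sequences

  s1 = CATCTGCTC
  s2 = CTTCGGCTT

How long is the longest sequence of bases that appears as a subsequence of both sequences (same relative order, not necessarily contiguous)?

Taking C (s1 #1, s2 #1), then T (s1 #3, s2 #3), then C (s1 #4, s2 #4), then G (s1 #6, s2 #6), then C (s1 #7, s2 #7), then T (s1 #8, s2 #9) gives a common subsequence of length 6. The LCS DP gives dp[9][9] = 6, so this is optimal.

6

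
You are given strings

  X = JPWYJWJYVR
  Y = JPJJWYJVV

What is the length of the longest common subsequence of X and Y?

Match J at X[1]=Y[1] → P at X[2]=Y[2] → W at X[3]=Y[5] → Y at X[4]=Y[6] → J at X[5]=Y[7] → V at X[9]=Y[9] — 6 characters in the same relative order in both, and the DP table's final entry dp[10][9] is also 6, so no common subsequence is longer.

6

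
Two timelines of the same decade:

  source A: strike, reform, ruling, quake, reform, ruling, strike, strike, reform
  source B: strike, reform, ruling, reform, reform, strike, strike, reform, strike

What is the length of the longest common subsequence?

7

Taking strike (source A #1, source B #1) → reform (source A #2, source B #2) → ruling (source A #3, source B #3) → reform (source A #5, source B #5) → strike (source A #7, source B #6) → strike (source A #8, source B #7) → reform (source A #9, source B #8) gives a common subsequence of length 7. The LCS DP gives dp[9][9] = 7, so this is optimal.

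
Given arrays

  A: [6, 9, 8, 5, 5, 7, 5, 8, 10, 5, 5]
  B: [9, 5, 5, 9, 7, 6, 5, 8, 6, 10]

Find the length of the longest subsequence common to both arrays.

Pick 9 [2,1], 5 [4,2], 5 [5,3], 7 [6,5], 5 [7,7], 8 [8,8], 10 [9,10]; all 7 values appear in both, in order. The LCS DP gives dp[11][10] = 7, so this is optimal.

7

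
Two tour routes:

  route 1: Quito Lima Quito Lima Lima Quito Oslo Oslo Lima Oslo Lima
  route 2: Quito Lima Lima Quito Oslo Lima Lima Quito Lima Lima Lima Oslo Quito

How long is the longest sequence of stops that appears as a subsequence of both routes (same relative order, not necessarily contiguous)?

One common subsequence of length 8: Quito at route 1[1]=route 2[1] → Lima at route 1[2]=route 2[3] → Quito at route 1[3]=route 2[4] → Lima at route 1[4]=route 2[6] → Lima at route 1[5]=route 2[7] → Quito at route 1[6]=route 2[8] → Lima at route 1[9]=route 2[11] → Oslo at route 1[10]=route 2[12]. dp[11][13] = 8 confirms this is the maximum.

8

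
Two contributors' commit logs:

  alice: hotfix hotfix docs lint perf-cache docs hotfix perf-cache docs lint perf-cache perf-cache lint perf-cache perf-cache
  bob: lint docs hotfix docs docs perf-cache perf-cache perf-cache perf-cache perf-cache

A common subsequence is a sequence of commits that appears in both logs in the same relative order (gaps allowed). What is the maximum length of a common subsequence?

Taking hotfix at alice[2]=bob[3], then docs at alice[3]=bob[4], then docs at alice[6]=bob[5], then perf-cache at alice[8]=bob[6], then perf-cache at alice[11]=bob[7], then perf-cache at alice[12]=bob[8], then perf-cache at alice[14]=bob[9], then perf-cache at alice[15]=bob[10] gives a common subsequence of length 8. Since dp[15][10] = 8, nothing longer is possible.

8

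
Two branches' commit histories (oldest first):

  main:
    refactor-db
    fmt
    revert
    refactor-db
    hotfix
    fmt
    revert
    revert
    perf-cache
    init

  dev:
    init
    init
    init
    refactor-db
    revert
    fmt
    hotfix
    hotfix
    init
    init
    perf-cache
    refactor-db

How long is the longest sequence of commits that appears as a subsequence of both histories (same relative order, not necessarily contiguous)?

4

Taking refactor-db (main #1, dev #4), then fmt (main #2, dev #6), then hotfix (main #5, dev #8), then perf-cache (main #9, dev #11) gives a common subsequence of length 4. dp[10][12] = 4 confirms this is the maximum.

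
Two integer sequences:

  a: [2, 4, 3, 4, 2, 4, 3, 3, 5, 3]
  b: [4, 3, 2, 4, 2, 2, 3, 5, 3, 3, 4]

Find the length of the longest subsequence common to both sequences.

One common subsequence of length 7: 4 (a #2, b #1), then 3 (a #3, b #2), then 4 (a #4, b #4), then 2 (a #5, b #6), then 3 (a #7, b #7), then 3 (a #8, b #9), then 3 (a #10, b #10). Since dp[10][11] = 7, nothing longer is possible.

7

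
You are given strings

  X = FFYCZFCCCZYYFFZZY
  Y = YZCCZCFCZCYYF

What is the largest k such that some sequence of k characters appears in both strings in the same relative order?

9

Taking Y [3,1]; then C [4,4]; then Z [5,5]; then F [6,7]; then C [7,8]; then C [9,10]; then Y [11,11]; then Y [12,12]; then F [14,13] gives a common subsequence of length 9, and the DP table's final entry dp[17][13] is also 9, so no common subsequence is longer.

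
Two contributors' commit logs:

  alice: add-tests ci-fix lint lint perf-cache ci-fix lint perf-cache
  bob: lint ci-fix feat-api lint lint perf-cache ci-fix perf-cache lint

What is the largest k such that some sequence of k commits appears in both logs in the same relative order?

6

Match ci-fix at alice[2]=bob[2], lint at alice[3]=bob[4], lint at alice[4]=bob[5], perf-cache at alice[5]=bob[6], ci-fix at alice[6]=bob[7], lint at alice[7]=bob[9] — 6 commits in the same relative order in both. dp[8][9] = 6 confirms this is the maximum.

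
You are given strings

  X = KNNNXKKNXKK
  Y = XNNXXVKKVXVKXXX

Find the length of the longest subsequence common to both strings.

7

Taking N (X #2, Y #2), N (X #3, Y #3), X (X #5, Y #5), K (X #6, Y #7), K (X #7, Y #8), X (X #9, Y #10), K (X #10, Y #12) gives a common subsequence of length 7. dp[11][15] = 7 confirms this is the maximum.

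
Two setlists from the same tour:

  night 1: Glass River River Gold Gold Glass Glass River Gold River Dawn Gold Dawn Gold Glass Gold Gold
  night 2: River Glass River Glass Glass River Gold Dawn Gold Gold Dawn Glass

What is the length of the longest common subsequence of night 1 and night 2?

Match Glass at night 1[1]=night 2[2] → River at night 1[3]=night 2[3] → Glass at night 1[6]=night 2[4] → Glass at night 1[7]=night 2[5] → River at night 1[8]=night 2[6] → Gold at night 1[9]=night 2[7] → Dawn at night 1[11]=night 2[8] → Gold at night 1[12]=night 2[10] → Dawn at night 1[13]=night 2[11] → Glass at night 1[15]=night 2[12] — 10 songs in the same relative order in both. dp[17][12] = 10 confirms this is the maximum.

10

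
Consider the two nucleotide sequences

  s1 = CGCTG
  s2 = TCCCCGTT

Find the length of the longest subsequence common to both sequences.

3

Pick C (s1 #1, s2 #5) → G (s1 #2, s2 #6) → T (s1 #4, s2 #8); all 3 bases appear in both, in order. dp[5][8] = 3 confirms this is the maximum.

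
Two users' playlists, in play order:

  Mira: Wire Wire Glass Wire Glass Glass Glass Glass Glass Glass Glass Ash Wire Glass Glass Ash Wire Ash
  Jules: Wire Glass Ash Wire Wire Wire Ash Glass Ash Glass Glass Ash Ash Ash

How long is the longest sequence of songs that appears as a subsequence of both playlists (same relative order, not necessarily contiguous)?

9

Taking Wire [1,4], Wire [2,5], Wire [4,6], Glass [5,8], Glass [10,10], Glass [11,11], Ash [12,12], Ash [16,13], Ash [18,14] gives a common subsequence of length 9. dp[18][14] = 9 confirms this is the maximum.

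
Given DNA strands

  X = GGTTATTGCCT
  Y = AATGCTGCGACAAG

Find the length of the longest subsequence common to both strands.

Match A (X #5, Y #2) → T (X #6, Y #3) → T (X #7, Y #6) → G (X #8, Y #7) → C (X #9, Y #8) → C (X #10, Y #11) — 6 bases in the same relative order in both, and the DP table's final entry dp[11][14] is also 6, so no common subsequence is longer.

6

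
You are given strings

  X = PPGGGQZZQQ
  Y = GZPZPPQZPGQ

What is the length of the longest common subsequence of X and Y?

5

Let dp[i][j] be the LCS length of the first i characters of X and the first j characters of Y. dp[i][j] = dp[i-1][j-1]+1 when the i-th and j-th characters match, else max(dp[i-1][j], dp[i][j-1]).
    ·  G  Z  P  Z  P  P  Q  Z  P  G  Q
 ·  0  0  0  0  0  0  0  0  0  0  0  0
 P  0  0  0  1  1  1  1  1  1  1  1  1
 P  0  0  0  1  1  2  2  2  2  2  2  2
 G  0  1  1  1  1  2  2  2  2  2  3  3
 G  0  1  1  1  1  2  2  2  2  2  3  3
 G  0  1  1  1  1  2  2  2  2  2  3  3
 Q  0  1  1  1  1  2  2  3  3  3  3  4
 Z  0  1  2  2  2  2  2  3  4  4  4  4
 Z  0  1  2  2  3  3  3  3  4  4  4  4
 Q  0  1  2  2  3  3  3  4  4  4  4  5
 Q  0  1  2  2  3  3  3  4  4  4  4  5
dp[10][11] = 5. One LCS (by backtracking along matches): PPQZQ.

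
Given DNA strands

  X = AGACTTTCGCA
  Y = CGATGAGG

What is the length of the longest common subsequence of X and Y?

Pick G (X #2, Y #2); then A (X #3, Y #3); then T (X #7, Y #4); then G (X #9, Y #5); then A (X #11, Y #6); all 5 bases appear in both, in order. The LCS DP gives dp[11][8] = 5, so this is optimal.

5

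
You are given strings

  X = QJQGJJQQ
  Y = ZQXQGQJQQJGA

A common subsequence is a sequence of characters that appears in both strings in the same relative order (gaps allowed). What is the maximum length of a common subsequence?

6

Match Q (X #1, Y #2), Q (X #3, Y #4), G (X #4, Y #5), J (X #6, Y #7), Q (X #7, Y #8), Q (X #8, Y #9) — 6 characters in the same relative order in both. dp[8][12] = 6 confirms this is the maximum.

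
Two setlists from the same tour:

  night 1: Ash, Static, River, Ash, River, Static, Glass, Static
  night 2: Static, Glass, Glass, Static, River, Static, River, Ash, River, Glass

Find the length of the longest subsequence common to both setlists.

5

Pick Static at night 1[2]=night 2[6], then River at night 1[3]=night 2[7], then Ash at night 1[4]=night 2[8], then River at night 1[5]=night 2[9], then Glass at night 1[7]=night 2[10]; all 5 songs appear in both, in order. Since dp[8][10] = 5, nothing longer is possible.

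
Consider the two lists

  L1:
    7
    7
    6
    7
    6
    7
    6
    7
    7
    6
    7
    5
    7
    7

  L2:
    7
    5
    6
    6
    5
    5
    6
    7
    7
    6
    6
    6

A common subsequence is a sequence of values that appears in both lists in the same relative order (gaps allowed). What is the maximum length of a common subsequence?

7

Pick 7 [1,1] → 6 [3,3] → 6 [5,4] → 6 [7,7] → 7 [8,8] → 7 [9,9] → 6 [10,12]; all 7 values appear in both, in order, and the DP table's final entry dp[14][12] is also 7, so no common subsequence is longer.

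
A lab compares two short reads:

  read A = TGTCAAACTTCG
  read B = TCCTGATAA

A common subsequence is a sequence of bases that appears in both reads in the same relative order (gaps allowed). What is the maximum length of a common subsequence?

5

Let dp[i][j] be the LCS length of the first i bases of read A and the first j bases of read B. dp[i][j] = dp[i-1][j-1]+1 when the i-th and j-th bases match, else max(dp[i-1][j], dp[i][j-1]).
    ·  T  C  C  T  G  A  T  A  A
 ·  0  0  0  0  0  0  0  0  0  0
 T  0  1  1  1  1  1  1  1  1  1
 G  0  1  1  1  1  2  2  2  2  2
 T  0  1  1  1  2  2  2  3  3  3
 C  0  1  2  2  2  2  2  3  3  3
 A  0  1  2  2  2  2  3  3  4  4
 A  0  1  2  2  2  2  3  3  4  5
 A  0  1  2  2  2  2  3  3  4  5
 C  0  1  2  3  3  3  3  3  4  5
 T  0  1  2  3  4  4  4  4  4  5
 T  0  1  2  3  4  4  4  5  5  5
 C  0  1  2  3  4  4  4  5  5  5
 G  0  1  2  3  4  5  5  5  5  5
dp[12][9] = 5. One LCS (by backtracking along matches): TGTAA.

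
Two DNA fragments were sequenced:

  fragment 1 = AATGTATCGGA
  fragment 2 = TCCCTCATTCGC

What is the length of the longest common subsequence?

6

Match T at fragment 1[3]=fragment 2[1]; then T at fragment 1[5]=fragment 2[5]; then A at fragment 1[6]=fragment 2[7]; then T at fragment 1[7]=fragment 2[9]; then C at fragment 1[8]=fragment 2[10]; then G at fragment 1[9]=fragment 2[11] — 6 bases in the same relative order in both. The LCS DP gives dp[11][12] = 6, so this is optimal.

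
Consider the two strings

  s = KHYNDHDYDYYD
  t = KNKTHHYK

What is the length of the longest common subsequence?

4

Pick K (s #1, t #3), then H (s #2, t #5), then H (s #6, t #6), then Y (s #8, t #7); all 4 characters appear in both, in order, and the DP table's final entry dp[12][8] is also 4, so no common subsequence is longer.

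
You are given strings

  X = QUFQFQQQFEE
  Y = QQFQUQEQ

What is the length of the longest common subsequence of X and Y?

Let dp[i][j] be the LCS length of the first i characters of X and the first j characters of Y. dp[i][j] = dp[i-1][j-1]+1 when the i-th and j-th characters match, else max(dp[i-1][j], dp[i][j-1]).
    ·  Q  Q  F  Q  U  Q  E  Q
 ·  0  0  0  0  0  0  0  0  0
 Q  0  1  1  1  1  1  1  1  1
 U  0  1  1  1  1  2  2  2  2
 F  0  1  1  2  2  2  2  2  2
 Q  0  1  2  2  3  3  3  3  3
 F  0  1  2  3  3  3  3  3  3
 Q  0  1  2  3  4  4  4  4  4
 Q  0  1  2  3  4  4  5  5  5
 Q  0  1  2  3  4  4  5  5  6
 F  0  1  2  3  4  4  5  5  6
 E  0  1  2  3  4  4  5  6  6
 E  0  1  2  3  4  4  5  6  6
dp[11][8] = 6. One LCS (by backtracking along matches): QQFQQQ.

6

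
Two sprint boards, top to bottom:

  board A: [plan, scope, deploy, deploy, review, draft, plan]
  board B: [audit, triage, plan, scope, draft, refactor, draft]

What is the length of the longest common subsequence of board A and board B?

Taking plan [1,3], scope [2,4], draft [6,7] gives a common subsequence of length 3, and the DP table's final entry dp[7][7] is also 3, so no common subsequence is longer.

3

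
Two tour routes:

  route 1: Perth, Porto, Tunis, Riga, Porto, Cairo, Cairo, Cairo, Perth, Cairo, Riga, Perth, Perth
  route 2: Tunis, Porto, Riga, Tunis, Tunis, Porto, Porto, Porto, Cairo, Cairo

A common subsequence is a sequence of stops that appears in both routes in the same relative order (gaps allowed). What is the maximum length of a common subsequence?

Taking Porto at route 1[2]=route 2[2] → Tunis at route 1[3]=route 2[5] → Porto at route 1[5]=route 2[8] → Cairo at route 1[8]=route 2[9] → Cairo at route 1[10]=route 2[10] gives a common subsequence of length 5, and the DP table's final entry dp[13][10] is also 5, so no common subsequence is longer.

5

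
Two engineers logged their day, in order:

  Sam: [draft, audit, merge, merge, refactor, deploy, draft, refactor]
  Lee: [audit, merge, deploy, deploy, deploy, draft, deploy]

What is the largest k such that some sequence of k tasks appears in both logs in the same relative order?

One common subsequence of length 4: audit (Sam #2, Lee #1); then merge (Sam #3, Lee #2); then deploy (Sam #6, Lee #5); then draft (Sam #7, Lee #6). Since dp[8][7] = 4, nothing longer is possible.

4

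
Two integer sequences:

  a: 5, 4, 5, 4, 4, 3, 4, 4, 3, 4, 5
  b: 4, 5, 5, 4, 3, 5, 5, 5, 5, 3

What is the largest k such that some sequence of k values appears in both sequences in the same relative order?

5

Let dp[i][j] be the LCS length of the first i values of a and the first j values of b. dp[i][j] = dp[i-1][j-1]+1 when the i-th and j-th values match, else max(dp[i-1][j], dp[i][j-1]).
    ·  4  5  5  4  3  5  5  5  5  3
 ·  0  0  0  0  0  0  0  0  0  0  0
 5  0  0  1  1  1  1  1  1  1  1  1
 4  0  1  1  1  2  2  2  2  2  2  2
 5  0  1  2  2  2  2  3  3  3  3  3
 4  0  1  2  2  3  3  3  3  3  3  3
 4  0  1  2  2  3  3  3  3  3  3  3
 3  0  1  2  2  3  4  4  4  4  4  4
 4  0  1  2  2  3  4  4  4  4  4  4
 4  0  1  2  2  3  4  4  4  4  4  4
 3  0  1  2  2  3  4  4  4  4  4  5
 4  0  1  2  2  3  4  4  4  4  4  5
 5  0  1  2  3  3  4  5  5  5  5  5
dp[11][10] = 5. One LCS (by backtracking along matches): 5, 5, 4, 3, 3.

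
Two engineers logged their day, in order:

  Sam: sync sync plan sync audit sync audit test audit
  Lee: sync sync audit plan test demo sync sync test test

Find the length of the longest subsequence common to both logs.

6

Match sync (Sam #1, Lee #1), sync (Sam #2, Lee #2), plan (Sam #3, Lee #4), sync (Sam #4, Lee #7), sync (Sam #6, Lee #8), test (Sam #8, Lee #10) — 6 tasks in the same relative order in both. dp[9][10] = 6 confirms this is the maximum.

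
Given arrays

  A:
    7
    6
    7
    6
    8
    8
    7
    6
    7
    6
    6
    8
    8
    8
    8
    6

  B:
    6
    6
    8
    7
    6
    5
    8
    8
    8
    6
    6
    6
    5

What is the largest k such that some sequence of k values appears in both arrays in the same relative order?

Match 6 at A[2]=B[1], 6 at A[4]=B[2], 8 at A[6]=B[3], 7 at A[7]=B[4], 6 at A[8]=B[5], 8 at A[12]=B[7], 8 at A[13]=B[8], 8 at A[14]=B[9], 6 at A[16]=B[12] — 9 values in the same relative order in both. Since dp[16][13] = 9, nothing longer is possible.

9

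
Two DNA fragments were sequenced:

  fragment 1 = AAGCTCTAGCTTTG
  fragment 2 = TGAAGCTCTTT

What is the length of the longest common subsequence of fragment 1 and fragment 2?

9

Taking A (fragment 1 #1, fragment 2 #3), then A (fragment 1 #2, fragment 2 #4), then G (fragment 1 #3, fragment 2 #5), then C (fragment 1 #6, fragment 2 #6), then T (fragment 1 #7, fragment 2 #7), then C (fragment 1 #10, fragment 2 #8), then T (fragment 1 #11, fragment 2 #9), then T (fragment 1 #12, fragment 2 #10), then T (fragment 1 #13, fragment 2 #11) gives a common subsequence of length 9, and the DP table's final entry dp[14][11] is also 9, so no common subsequence is longer.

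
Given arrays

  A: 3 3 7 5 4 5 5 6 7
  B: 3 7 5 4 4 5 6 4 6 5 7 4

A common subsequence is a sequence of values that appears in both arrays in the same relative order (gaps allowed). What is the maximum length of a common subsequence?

Match 3 [2,1], 7 [3,2], 5 [4,3], 4 [5,5], 5 [6,6], 5 [7,10], 7 [9,11] — 7 values in the same relative order in both. The LCS DP gives dp[9][12] = 7, so this is optimal.

7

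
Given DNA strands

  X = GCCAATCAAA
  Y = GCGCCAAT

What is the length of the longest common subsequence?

Let dp[i][j] be the LCS length of the first i bases of X and the first j bases of Y. dp[i][j] = dp[i-1][j-1]+1 when the i-th and j-th bases match, else max(dp[i-1][j], dp[i][j-1]).
    ·  G  C  G  C  C  A  A  T
 ·  0  0  0  0  0  0  0  0  0
 G  0  1  1  1  1  1  1  1  1
 C  0  1  2  2  2  2  2  2  2
 C  0  1  2  2  3  3  3  3  3
 A  0  1  2  2  3  3  4  4  4
 A  0  1  2  2  3  3  4  5  5
 T  0  1  2  2  3  3  4  5  6
 C  0  1  2  2  3  4  4  5  6
 A  0  1  2  2  3  4  5  5  6
 A  0  1  2  2  3  4  5  6  6
 A  0  1  2  2  3  4  5  6  6
dp[10][8] = 6. One LCS (by backtracking along matches): GCCAAT.

6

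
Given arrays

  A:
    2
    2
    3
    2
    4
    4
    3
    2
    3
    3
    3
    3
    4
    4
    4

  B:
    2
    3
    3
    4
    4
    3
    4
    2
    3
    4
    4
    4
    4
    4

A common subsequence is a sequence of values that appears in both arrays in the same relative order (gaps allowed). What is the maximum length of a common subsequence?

10

Match 2 [1,1], 3 [3,3], 4 [5,4], 4 [6,5], 3 [7,6], 2 [8,8], 3 [9,9], 4 [13,12], 4 [14,13], 4 [15,14] — 10 values in the same relative order in both. Since dp[15][14] = 10, nothing longer is possible.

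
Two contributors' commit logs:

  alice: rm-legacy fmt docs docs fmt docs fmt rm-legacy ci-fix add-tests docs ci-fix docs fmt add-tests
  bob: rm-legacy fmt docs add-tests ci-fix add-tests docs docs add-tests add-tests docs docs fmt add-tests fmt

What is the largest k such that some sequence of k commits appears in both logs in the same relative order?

One common subsequence of length 10: rm-legacy [1,1], then fmt [2,2], then docs [3,3], then docs [4,7], then docs [6,8], then add-tests [10,10], then docs [11,11], then docs [13,12], then fmt [14,13], then add-tests [15,14]. Since dp[15][15] = 10, nothing longer is possible.

10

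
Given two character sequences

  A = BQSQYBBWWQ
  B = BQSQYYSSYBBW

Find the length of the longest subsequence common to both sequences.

8

Let dp[i][j] be the LCS length of the first i characters of A and the first j characters of B. dp[i][j] = dp[i-1][j-1]+1 when the i-th and j-th characters match, else max(dp[i-1][j], dp[i][j-1]).
    ·  B  Q  S  Q  Y  Y  S  S  Y  B  B  W
 ·  0  0  0  0  0  0  0  0  0  0  0  0  0
 B  0  1  1  1  1  1  1  1  1  1  1  1  1
 Q  0  1  2  2  2  2  2  2  2  2  2  2  2
 S  0  1  2  3  3  3  3  3  3  3  3  3  3
 Q  0  1  2  3  4  4  4  4  4  4  4  4  4
 Y  0  1  2  3  4  5  5  5  5  5  5  5  5
 B  0  1  2  3  4  5  5  5  5  5  6  6  6
 B  0  1  2  3  4  5  5  5  5  5  6  7  7
 W  0  1  2  3  4  5  5  5  5  5  6  7  8
 W  0  1  2  3  4  5  5  5  5  5  6  7  8
 Q  0  1  2  3  4  5  5  5  5  5  6  7  8
dp[10][12] = 8. One LCS (by backtracking along matches): BQSQYBBW.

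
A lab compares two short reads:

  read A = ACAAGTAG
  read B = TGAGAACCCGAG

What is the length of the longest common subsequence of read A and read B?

6

One common subsequence of length 6: A [1,3], A [3,5], A [4,6], G [5,10], A [7,11], G [8,12]. dp[8][12] = 6 confirms this is the maximum.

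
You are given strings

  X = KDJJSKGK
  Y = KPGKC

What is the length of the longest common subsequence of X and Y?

One common subsequence of length 3: K [1,1], then G [7,3], then K [8,4]. The LCS DP gives dp[8][5] = 3, so this is optimal.

3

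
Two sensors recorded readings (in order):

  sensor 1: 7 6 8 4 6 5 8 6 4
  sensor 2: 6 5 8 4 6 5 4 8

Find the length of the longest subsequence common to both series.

6

Match 6 at sensor 1[2]=sensor 2[1]; then 8 at sensor 1[3]=sensor 2[3]; then 4 at sensor 1[4]=sensor 2[4]; then 6 at sensor 1[5]=sensor 2[5]; then 5 at sensor 1[6]=sensor 2[6]; then 8 at sensor 1[7]=sensor 2[8] — 6 values in the same relative order in both, and the DP table's final entry dp[9][8] is also 6, so no common subsequence is longer.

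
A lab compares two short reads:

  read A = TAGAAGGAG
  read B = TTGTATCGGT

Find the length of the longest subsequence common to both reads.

Let dp[i][j] be the LCS length of the first i bases of read A and the first j bases of read B. dp[i][j] = dp[i-1][j-1]+1 when the i-th and j-th bases match, else max(dp[i-1][j], dp[i][j-1]).
    ·  T  T  G  T  A  T  C  G  G  T
 ·  0  0  0  0  0  0  0  0  0  0  0
 T  0  1  1  1  1  1  1  1  1  1  1
 A  0  1  1  1  1  2  2  2  2  2  2
 G  0  1  1  2  2  2  2  2  3  3  3
 A  0  1  1  2  2  3  3  3  3  3  3
 A  0  1  1  2  2  3  3  3  3  3  3
 G  0  1  1  2  2  3  3  3  4  4  4
 G  0  1  1  2  2  3  3  3  4  5  5
 A  0  1  1  2  2  3  3  3  4  5  5
 G  0  1  1  2  2  3  3  3  4  5  5
dp[9][10] = 5. One LCS (by backtracking along matches): TGAGG.

5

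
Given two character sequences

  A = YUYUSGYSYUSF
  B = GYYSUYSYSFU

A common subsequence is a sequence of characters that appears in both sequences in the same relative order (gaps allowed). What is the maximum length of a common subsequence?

8

One common subsequence of length 8: Y [1,2]; then Y [3,3]; then U [4,5]; then Y [7,6]; then S [8,7]; then Y [9,8]; then S [11,9]; then F [12,10], and the DP table's final entry dp[12][11] is also 8, so no common subsequence is longer.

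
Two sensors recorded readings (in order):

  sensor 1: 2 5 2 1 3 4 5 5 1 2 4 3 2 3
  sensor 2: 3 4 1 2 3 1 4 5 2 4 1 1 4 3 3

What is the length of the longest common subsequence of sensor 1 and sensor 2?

Taking 2 (sensor 1 #1, sensor 2 #4), 5 (sensor 1 #2, sensor 2 #8), 2 (sensor 1 #3, sensor 2 #9), 1 (sensor 1 #4, sensor 2 #11), 1 (sensor 1 #9, sensor 2 #12), 4 (sensor 1 #11, sensor 2 #13), 3 (sensor 1 #12, sensor 2 #14), 3 (sensor 1 #14, sensor 2 #15) gives a common subsequence of length 8. The LCS DP gives dp[14][15] = 8, so this is optimal.

8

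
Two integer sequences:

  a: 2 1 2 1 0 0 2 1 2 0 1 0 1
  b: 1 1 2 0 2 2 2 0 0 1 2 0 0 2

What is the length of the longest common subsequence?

8

Taking 2 [1,6], then 2 [3,7], then 0 [5,8], then 0 [6,9], then 1 [8,10], then 2 [9,11], then 0 [10,12], then 0 [12,13] gives a common subsequence of length 8. The LCS DP gives dp[13][14] = 8, so this is optimal.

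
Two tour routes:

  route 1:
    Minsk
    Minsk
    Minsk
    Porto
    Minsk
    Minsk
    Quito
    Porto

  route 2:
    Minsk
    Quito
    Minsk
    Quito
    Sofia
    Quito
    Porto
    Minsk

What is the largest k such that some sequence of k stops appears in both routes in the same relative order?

4

Pick Minsk at route 1[1]=route 2[1], then Minsk at route 1[2]=route 2[3], then Porto at route 1[4]=route 2[7], then Minsk at route 1[6]=route 2[8]; all 4 stops appear in both, in order, and the DP table's final entry dp[8][8] is also 4, so no common subsequence is longer.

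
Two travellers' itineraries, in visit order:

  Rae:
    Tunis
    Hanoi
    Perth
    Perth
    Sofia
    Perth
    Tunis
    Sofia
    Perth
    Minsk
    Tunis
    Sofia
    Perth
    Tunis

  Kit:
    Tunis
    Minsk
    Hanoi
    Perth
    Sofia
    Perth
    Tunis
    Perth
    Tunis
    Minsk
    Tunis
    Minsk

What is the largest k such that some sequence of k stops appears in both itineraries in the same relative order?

One common subsequence of length 9: Tunis [1,1], Hanoi [2,3], Perth [4,4], Sofia [5,5], Perth [6,6], Tunis [7,7], Perth [9,8], Minsk [10,10], Tunis [11,11]. The LCS DP gives dp[14][12] = 9, so this is optimal.

9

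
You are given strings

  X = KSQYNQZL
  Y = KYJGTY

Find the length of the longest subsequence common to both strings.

Taking K (X #1, Y #1), then Y (X #4, Y #6) gives a common subsequence of length 2. Since dp[8][6] = 2, nothing longer is possible.

2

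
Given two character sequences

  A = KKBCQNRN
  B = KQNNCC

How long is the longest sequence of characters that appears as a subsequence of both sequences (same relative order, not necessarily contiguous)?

4

Pick K (A #2, B #1), Q (A #5, B #2), N (A #6, B #3), N (A #8, B #4); all 4 characters appear in both, in order. Since dp[8][6] = 4, nothing longer is possible.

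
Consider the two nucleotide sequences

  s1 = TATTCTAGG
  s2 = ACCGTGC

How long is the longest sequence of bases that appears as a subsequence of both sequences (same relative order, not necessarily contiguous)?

Taking A at s1[2]=s2[1], then C at s1[5]=s2[3], then T at s1[6]=s2[5], then G at s1[8]=s2[6] gives a common subsequence of length 4. Since dp[9][7] = 4, nothing longer is possible.

4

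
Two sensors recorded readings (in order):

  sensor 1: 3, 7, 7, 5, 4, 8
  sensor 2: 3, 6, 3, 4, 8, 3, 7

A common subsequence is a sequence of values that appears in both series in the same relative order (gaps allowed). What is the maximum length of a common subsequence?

Match 3 [1,3] → 4 [5,4] → 8 [6,5] — 3 values in the same relative order in both. Since dp[6][7] = 3, nothing longer is possible.

3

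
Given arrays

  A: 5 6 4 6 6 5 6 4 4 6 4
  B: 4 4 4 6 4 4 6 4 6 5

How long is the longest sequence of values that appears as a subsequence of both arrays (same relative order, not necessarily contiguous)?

Let dp[i][j] be the LCS length of the first i values of A and the first j values of B. dp[i][j] = dp[i-1][j-1]+1 when the i-th and j-th values match, else max(dp[i-1][j], dp[i][j-1]).
    ·  4  4  4  6  4  4  6  4  6  5
 ·  0  0  0  0  0  0  0  0  0  0  0
 5  0  0  0  0  0  0  0  0  0  0  1
 6  0  0  0  0  1  1  1  1  1  1  1
 4  0  1  1  1  1  2  2  2  2  2  2
 6  0  1  1  1  2  2  2  3  3  3  3
 6  0  1  1  1  2  2  2  3  3  4  4
 5  0  1  1  1  2  2  2  3  3  4  5
 6  0  1  1  1  2  2  2  3  3  4  5
 4  0  1  2  2  2  3  3  3  4  4  5
 4  0  1  2  3  3  3  4  4  4  4  5
 6  0  1  2  3  4  4  4  5  5  5  5
 4  0  1  2  3  4  5  5  5  6  6  6
dp[11][10] = 6. One LCS (by backtracking along matches): 4, 6, 4, 4, 6, 4.

6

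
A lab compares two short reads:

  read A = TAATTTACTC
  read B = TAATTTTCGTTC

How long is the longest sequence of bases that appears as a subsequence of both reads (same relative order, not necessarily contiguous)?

9

Match T at read A[1]=read B[1], then A at read A[2]=read B[2], then A at read A[3]=read B[3], then T at read A[4]=read B[5], then T at read A[5]=read B[6], then T at read A[6]=read B[7], then C at read A[8]=read B[8], then T at read A[9]=read B[11], then C at read A[10]=read B[12] — 9 bases in the same relative order in both. The LCS DP gives dp[10][12] = 9, so this is optimal.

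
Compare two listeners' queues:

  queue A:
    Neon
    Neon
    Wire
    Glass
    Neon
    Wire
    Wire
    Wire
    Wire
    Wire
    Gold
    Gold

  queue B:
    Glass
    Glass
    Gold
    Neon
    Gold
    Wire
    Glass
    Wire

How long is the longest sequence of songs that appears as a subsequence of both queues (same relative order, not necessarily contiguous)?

Taking Neon (queue A #1, queue B #4), Wire (queue A #3, queue B #6), Glass (queue A #4, queue B #7), Wire (queue A #10, queue B #8) gives a common subsequence of length 4. Since dp[12][8] = 4, nothing longer is possible.

4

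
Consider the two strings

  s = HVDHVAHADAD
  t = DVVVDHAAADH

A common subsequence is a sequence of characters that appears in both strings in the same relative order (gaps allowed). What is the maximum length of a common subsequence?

Let dp[i][j] be the LCS length of the first i characters of s and the first j characters of t. dp[i][j] = dp[i-1][j-1]+1 when the i-th and j-th characters match, else max(dp[i-1][j], dp[i][j-1]).
    ·  D  V  V  V  D  H  A  A  A  D  H
 ·  0  0  0  0  0  0  0  0  0  0  0  0
 H  0  0  0  0  0  0  1  1  1  1  1  1
 V  0  0  1  1  1  1  1  1  1  1  1  1
 D  0  1  1  1  1  2  2  2  2  2  2  2
 H  0  1  1  1  1  2  3  3  3  3  3  3
 V  0  1  2  2  2  2  3  3  3  3  3  3
 A  0  1  2  2  2  2  3  4  4  4  4  4
 H  0  1  2  2  2  2  3  4  4  4  4  5
 A  0  1  2  2  2  2  3  4  5  5  5  5
 D  0  1  2  2  2  3  3  4  5  5  6  6
 A  0  1  2  2  2  3  3  4  5  6  6  6
 D  0  1  2  2  2  3  3  4  5  6  7  7
dp[11][11] = 7. One LCS (by backtracking along matches): VDHAAAD.

7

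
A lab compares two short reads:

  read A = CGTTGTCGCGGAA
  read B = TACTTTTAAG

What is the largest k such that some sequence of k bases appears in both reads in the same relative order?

6

One common subsequence of length 6: C (read A #1, read B #3), T (read A #3, read B #5), T (read A #4, read B #6), T (read A #6, read B #7), A (read A #12, read B #8), A (read A #13, read B #9). The LCS DP gives dp[13][10] = 6, so this is optimal.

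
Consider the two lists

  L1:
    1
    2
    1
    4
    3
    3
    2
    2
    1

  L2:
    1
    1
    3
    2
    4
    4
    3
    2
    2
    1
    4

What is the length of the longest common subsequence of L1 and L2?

Match 1 [1,2]; then 2 [2,4]; then 4 [4,6]; then 3 [6,7]; then 2 [7,8]; then 2 [8,9]; then 1 [9,10] — 7 values in the same relative order in both. Since dp[9][11] = 7, nothing longer is possible.

7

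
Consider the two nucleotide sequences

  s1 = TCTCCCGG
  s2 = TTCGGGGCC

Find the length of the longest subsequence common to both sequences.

Match T (s1 #1, s2 #1); then T (s1 #3, s2 #2); then C (s1 #4, s2 #3); then C (s1 #5, s2 #8); then C (s1 #6, s2 #9) — 5 bases in the same relative order in both. The LCS DP gives dp[8][9] = 5, so this is optimal.

5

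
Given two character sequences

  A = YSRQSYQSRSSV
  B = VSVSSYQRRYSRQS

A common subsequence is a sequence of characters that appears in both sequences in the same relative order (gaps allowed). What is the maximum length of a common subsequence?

Match S at A[2]=B[4] → S at A[5]=B[5] → Y at A[6]=B[6] → Q at A[7]=B[7] → S at A[8]=B[11] → R at A[9]=B[12] → S at A[11]=B[14] — 7 characters in the same relative order in both. Since dp[12][14] = 7, nothing longer is possible.

7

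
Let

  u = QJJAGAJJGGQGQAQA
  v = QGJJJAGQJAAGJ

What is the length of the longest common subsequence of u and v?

Match Q [1,1], J [2,4], J [3,5], A [4,6], G [5,7], J [8,9], A [14,10], A [16,11] — 8 characters in the same relative order in both. Since dp[16][13] = 8, nothing longer is possible.

8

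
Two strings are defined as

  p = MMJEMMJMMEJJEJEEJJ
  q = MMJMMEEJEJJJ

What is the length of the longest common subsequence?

Pick M at p[1]=q[1], then M at p[2]=q[2], then J at p[3]=q[3], then M at p[5]=q[4], then M at p[6]=q[5], then E at p[10]=q[7], then J at p[12]=q[8], then E at p[13]=q[9], then J at p[14]=q[10], then J at p[17]=q[11], then J at p[18]=q[12]; all 11 characters appear in both, in order. The LCS DP gives dp[18][12] = 11, so this is optimal.

11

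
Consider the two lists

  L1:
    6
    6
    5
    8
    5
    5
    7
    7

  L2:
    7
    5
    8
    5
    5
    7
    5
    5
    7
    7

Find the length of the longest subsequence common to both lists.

6

Let dp[i][j] be the LCS length of the first i values of L1 and the first j values of L2. dp[i][j] = dp[i-1][j-1]+1 when the i-th and j-th values match, else max(dp[i-1][j], dp[i][j-1]).
    ·  7  5  8  5  5  7  5  5  7  7
 ·  0  0  0  0  0  0  0  0  0  0  0
 6  0  0  0  0  0  0  0  0  0  0  0
 6  0  0  0  0  0  0  0  0  0  0  0
 5  0  0  1  1  1  1  1  1  1  1  1
 8  0  0  1  2  2  2  2  2  2  2  2
 5  0  0  1  2  3  3  3  3  3  3  3
 5  0  0  1  2  3  4  4  4  4  4  4
 7  0  1  1  2  3  4  5  5  5  5  5
 7  0  1  1  2  3  4  5  5  5  6  6
dp[8][10] = 6. One LCS (by backtracking along matches): 5, 8, 5, 5, 7, 7.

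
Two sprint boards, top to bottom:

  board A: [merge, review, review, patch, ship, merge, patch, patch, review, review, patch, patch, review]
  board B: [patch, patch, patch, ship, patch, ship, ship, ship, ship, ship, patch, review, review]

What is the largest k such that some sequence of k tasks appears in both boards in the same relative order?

6

Match patch at board A[4]=board B[3] → ship at board A[5]=board B[4] → patch at board A[7]=board B[5] → patch at board A[8]=board B[11] → review at board A[10]=board B[12] → review at board A[13]=board B[13] — 6 tasks in the same relative order in both. Since dp[13][13] = 6, nothing longer is possible.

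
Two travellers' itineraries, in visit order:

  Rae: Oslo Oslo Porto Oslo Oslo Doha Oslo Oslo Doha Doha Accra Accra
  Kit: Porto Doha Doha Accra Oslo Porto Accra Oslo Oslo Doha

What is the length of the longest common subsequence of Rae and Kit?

Taking Oslo at Rae[2]=Kit[5], Porto at Rae[3]=Kit[6], Oslo at Rae[7]=Kit[8], Oslo at Rae[8]=Kit[9], Doha at Rae[10]=Kit[10] gives a common subsequence of length 5. Since dp[12][10] = 5, nothing longer is possible.

5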